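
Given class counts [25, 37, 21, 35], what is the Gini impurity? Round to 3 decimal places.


Total = 118. Proportions: 25/118, 37/118, 21/118, 35/118. sum(p_i^2) = 0.2629. Gini = 1 - 0.2629 = 0.7371, which rounds to 0.737.

0.737


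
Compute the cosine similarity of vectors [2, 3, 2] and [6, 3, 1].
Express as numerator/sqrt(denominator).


dot = 23. |a|^2 = 17, |b|^2 = 46. cos = 23/sqrt(782).

23/sqrt(782)


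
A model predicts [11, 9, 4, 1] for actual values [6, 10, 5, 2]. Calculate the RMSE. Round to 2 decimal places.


MSE = 7.0000. RMSE = sqrt(7.0000) = 2.65.

2.65


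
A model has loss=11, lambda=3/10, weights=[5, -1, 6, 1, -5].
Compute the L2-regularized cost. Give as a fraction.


L2 sq norm = sum(w^2) = 88. J = 11 + 3/10 * 88 = 187/5.

187/5


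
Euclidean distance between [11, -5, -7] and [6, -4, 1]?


d = sqrt(sum of squared differences). (11-6)^2=25, (-5--4)^2=1, (-7-1)^2=64. Sum = 90.

sqrt(90)


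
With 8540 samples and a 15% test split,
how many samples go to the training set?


Test set = 8540 * 15% = 1281. Training set = 8540 - 1281 = 7259.

7259


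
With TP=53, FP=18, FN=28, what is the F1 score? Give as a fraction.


Precision = 53/71 = 53/71. Recall = 53/81 = 53/81. F1 = 2*P*R/(P+R) = 53/76.

53/76


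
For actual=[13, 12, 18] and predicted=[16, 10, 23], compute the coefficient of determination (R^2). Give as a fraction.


Mean(y) = 43/3. SS_res = 38. SS_tot = 62/3. R^2 = 1 - 38/(62/3) = -26/31.

-26/31


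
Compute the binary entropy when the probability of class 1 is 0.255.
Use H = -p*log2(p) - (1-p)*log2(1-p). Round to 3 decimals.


H = -0.255*log2(0.255) - 0.745*log2(0.745) = 0.819.

0.819


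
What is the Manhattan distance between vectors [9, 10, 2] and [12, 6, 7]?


d = sum of absolute differences: |9-12|=3 + |10-6|=4 + |2-7|=5 = 12.

12


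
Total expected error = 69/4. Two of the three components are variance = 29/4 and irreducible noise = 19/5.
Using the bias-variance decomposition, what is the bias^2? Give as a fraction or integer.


Total error = bias^2 + variance + irreducible noise. So bias^2 = 69/4 - 29/4 - 19/5 = 31/5.

31/5


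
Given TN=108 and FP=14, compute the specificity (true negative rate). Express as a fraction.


Specificity = TN / (TN + FP) = 108 / 122 = 54/61.

54/61


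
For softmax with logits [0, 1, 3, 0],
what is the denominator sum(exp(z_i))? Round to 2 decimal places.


Denom = e^0=1.0000 + e^1=2.7183 + e^3=20.0855 + e^0=1.0000. Sum = 24.8038, which rounds to 24.80.

24.80


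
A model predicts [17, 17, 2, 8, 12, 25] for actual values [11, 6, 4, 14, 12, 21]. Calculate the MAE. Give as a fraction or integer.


MAE = (1/6) * (|11-17|=6 + |6-17|=11 + |4-2|=2 + |14-8|=6 + |12-12|=0 + |21-25|=4). Sum = 29. MAE = 29/6.

29/6


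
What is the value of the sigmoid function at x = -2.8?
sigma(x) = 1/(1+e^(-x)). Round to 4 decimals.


sigma(-2.8) = 1/(1+e^(2.8)) = 1/(1+16.444647) = 1/17.444647 = 0.0573.

0.0573


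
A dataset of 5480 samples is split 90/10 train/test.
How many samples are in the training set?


Test set = 5480 * 10% = 548. Training set = 5480 - 548 = 4932.

4932


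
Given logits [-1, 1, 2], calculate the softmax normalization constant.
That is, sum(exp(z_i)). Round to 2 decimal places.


Denom = e^-1=0.3679 + e^1=2.7183 + e^2=7.3891. Sum = 10.4753, which rounds to 10.48.

10.48


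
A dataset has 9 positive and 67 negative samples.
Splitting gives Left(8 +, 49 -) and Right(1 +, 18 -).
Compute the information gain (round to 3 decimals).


H(parent) = 0.5248. H(left) = 0.5852, H(right) = 0.2975. Weighted = (57/76)*0.5852 + (19/76)*0.2975 = 0.5133. IG = 0.5248 - 0.5133 = 0.0115, which rounds to 0.012.

0.012


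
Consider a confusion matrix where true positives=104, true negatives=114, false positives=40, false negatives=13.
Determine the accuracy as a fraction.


Accuracy = (TP + TN) / (TP + TN + FP + FN) = (104 + 114) / 271 = 218/271.

218/271


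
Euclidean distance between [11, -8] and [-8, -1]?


d = sqrt(sum of squared differences). (11--8)^2=361, (-8--1)^2=49. Sum = 410.

sqrt(410)


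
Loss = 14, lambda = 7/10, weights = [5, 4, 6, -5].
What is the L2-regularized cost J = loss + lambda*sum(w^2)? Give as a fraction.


L2 sq norm = sum(w^2) = 102. J = 14 + 7/10 * 102 = 427/5.

427/5


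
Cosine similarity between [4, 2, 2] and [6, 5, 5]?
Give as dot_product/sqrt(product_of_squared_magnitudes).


dot = 44. |a|^2 = 24, |b|^2 = 86. cos = 44/sqrt(2064).

44/sqrt(2064)


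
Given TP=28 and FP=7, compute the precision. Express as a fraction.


Precision = TP / (TP + FP) = 28 / 35 = 4/5.

4/5


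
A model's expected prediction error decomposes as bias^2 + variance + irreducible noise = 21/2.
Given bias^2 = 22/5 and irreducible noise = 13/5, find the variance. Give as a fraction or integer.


Total error = bias^2 + variance + irreducible noise. So variance = 21/2 - 22/5 - 13/5 = 7/2.

7/2


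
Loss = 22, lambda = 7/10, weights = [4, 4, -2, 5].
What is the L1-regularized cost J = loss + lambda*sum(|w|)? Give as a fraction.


L1 norm = sum(|w|) = 15. J = 22 + 7/10 * 15 = 65/2.

65/2


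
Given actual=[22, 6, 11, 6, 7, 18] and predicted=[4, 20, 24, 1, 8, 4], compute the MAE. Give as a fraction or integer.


MAE = (1/6) * (|22-4|=18 + |6-20|=14 + |11-24|=13 + |6-1|=5 + |7-8|=1 + |18-4|=14). Sum = 65. MAE = 65/6.

65/6


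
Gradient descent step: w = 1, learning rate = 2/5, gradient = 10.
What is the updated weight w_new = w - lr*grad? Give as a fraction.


w_new = 1 - 2/5 * 10 = 1 - 4 = -3.

-3


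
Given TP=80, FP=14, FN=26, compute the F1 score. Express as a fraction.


Precision = 80/94 = 40/47. Recall = 80/106 = 40/53. F1 = 2*P*R/(P+R) = 4/5.

4/5


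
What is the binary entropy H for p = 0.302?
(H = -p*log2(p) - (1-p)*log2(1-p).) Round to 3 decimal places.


H = -0.302*log2(0.302) - 0.698*log2(0.698) = 0.884.

0.884


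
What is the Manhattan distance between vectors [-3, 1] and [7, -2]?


d = sum of absolute differences: |-3-7|=10 + |1--2|=3 = 13.

13


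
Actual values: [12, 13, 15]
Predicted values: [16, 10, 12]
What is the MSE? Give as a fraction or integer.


MSE = (1/3) * ((12-16)^2=16 + (13-10)^2=9 + (15-12)^2=9). Sum = 34. MSE = 34/3.

34/3


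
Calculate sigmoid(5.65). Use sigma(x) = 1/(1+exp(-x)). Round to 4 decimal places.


sigma(5.65) = 1/(1+e^(-5.65)) = 1/(1+0.003518) = 1/1.003518 = 0.9965.

0.9965


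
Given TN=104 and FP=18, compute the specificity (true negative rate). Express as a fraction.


Specificity = TN / (TN + FP) = 104 / 122 = 52/61.

52/61


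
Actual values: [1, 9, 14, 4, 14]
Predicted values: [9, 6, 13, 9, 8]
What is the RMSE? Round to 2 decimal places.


MSE = 27.0000. RMSE = sqrt(27.0000) = 5.20.

5.20


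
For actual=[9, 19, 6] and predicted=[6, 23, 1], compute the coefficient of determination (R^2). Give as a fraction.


Mean(y) = 34/3. SS_res = 50. SS_tot = 278/3. R^2 = 1 - 50/(278/3) = 64/139.

64/139


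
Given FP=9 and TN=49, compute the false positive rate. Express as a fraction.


FPR = FP / (FP + TN) = 9 / 58 = 9/58.

9/58


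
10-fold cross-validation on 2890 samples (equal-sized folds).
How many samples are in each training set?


Each validation fold has 2890/10 = 289 samples. Training set = 2890 - 289 = 2601.

2601


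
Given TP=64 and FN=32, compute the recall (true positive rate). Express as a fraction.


Recall = TP / (TP + FN) = 64 / 96 = 2/3.

2/3


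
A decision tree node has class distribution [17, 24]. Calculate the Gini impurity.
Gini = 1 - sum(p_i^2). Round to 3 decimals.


Total = 41. Proportions: 17/41, 24/41. sum(p_i^2) = 0.5146. Gini = 1 - 0.5146 = 0.4854, which rounds to 0.485.

0.485


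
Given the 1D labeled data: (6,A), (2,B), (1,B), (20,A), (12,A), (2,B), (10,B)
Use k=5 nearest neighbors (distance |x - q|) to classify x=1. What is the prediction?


Distances: |6-1|=5, |2-1|=1, |1-1|=0, |20-1|=19, |12-1|=11, |2-1|=1, |10-1|=9. 5 nearest: (1,B), (2,B), (2,B), (6,A), (10,B). Counts: {'B': 4, 'A': 1}. Majority class: B.

B


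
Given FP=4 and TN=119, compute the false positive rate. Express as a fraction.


FPR = FP / (FP + TN) = 4 / 123 = 4/123.

4/123


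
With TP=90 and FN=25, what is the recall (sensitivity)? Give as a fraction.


Recall = TP / (TP + FN) = 90 / 115 = 18/23.

18/23


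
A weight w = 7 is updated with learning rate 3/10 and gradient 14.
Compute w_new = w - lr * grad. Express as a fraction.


w_new = 7 - 3/10 * 14 = 7 - 21/5 = 14/5.

14/5


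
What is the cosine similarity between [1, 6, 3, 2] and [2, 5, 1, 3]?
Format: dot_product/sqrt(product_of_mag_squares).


dot = 41. |a|^2 = 50, |b|^2 = 39. cos = 41/sqrt(1950).

41/sqrt(1950)


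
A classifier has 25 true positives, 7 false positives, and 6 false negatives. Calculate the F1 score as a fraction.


Precision = 25/32 = 25/32. Recall = 25/31 = 25/31. F1 = 2*P*R/(P+R) = 50/63.

50/63


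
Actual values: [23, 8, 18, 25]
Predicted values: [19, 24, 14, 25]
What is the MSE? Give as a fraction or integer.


MSE = (1/4) * ((23-19)^2=16 + (8-24)^2=256 + (18-14)^2=16 + (25-25)^2=0). Sum = 288. MSE = 72.

72


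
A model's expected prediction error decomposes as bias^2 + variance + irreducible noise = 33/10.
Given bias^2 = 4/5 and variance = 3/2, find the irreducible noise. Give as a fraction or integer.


Total error = bias^2 + variance + irreducible noise. So irreducible noise = 33/10 - 4/5 - 3/2 = 1.

1


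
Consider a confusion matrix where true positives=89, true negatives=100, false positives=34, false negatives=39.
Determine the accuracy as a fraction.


Accuracy = (TP + TN) / (TP + TN + FP + FN) = (89 + 100) / 262 = 189/262.

189/262


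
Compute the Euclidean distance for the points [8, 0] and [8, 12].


d = sqrt(sum of squared differences). (8-8)^2=0, (0-12)^2=144. Sum = 144.

12


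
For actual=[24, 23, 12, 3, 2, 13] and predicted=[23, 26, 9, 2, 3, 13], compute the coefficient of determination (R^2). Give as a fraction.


Mean(y) = 77/6. SS_res = 21. SS_tot = 2657/6. R^2 = 1 - 21/(2657/6) = 2531/2657.

2531/2657


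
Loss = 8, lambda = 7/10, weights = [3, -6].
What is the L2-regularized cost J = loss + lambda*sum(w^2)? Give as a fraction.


L2 sq norm = sum(w^2) = 45. J = 8 + 7/10 * 45 = 79/2.

79/2


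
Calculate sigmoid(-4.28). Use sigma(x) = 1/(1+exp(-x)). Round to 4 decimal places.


sigma(-4.28) = 1/(1+e^(4.28)) = 1/(1+72.240440) = 1/73.240440 = 0.0137.

0.0137


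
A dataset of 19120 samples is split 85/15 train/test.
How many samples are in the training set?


Test set = 19120 * 15% = 2868. Training set = 19120 - 2868 = 16252.

16252


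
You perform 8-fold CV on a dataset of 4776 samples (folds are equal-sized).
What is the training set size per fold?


Each validation fold has 4776/8 = 597 samples. Training set = 4776 - 597 = 4179.

4179


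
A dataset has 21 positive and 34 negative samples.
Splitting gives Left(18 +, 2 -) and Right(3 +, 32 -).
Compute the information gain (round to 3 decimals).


H(parent) = 0.9593. H(left) = 0.4690, H(right) = 0.4220. Weighted = (20/55)*0.4690 + (35/55)*0.4220 = 0.4391. IG = 0.9593 - 0.4391 = 0.5202, which rounds to 0.520.

0.520


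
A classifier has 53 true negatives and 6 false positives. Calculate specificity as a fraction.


Specificity = TN / (TN + FP) = 53 / 59 = 53/59.

53/59


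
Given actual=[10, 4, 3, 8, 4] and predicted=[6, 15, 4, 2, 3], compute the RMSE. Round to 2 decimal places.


MSE = 35.0000. RMSE = sqrt(35.0000) = 5.92.

5.92


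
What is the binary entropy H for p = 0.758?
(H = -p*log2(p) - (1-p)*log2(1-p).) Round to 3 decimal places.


H = -0.758*log2(0.758) - 0.242*log2(0.242) = 0.798.

0.798


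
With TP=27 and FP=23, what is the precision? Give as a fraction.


Precision = TP / (TP + FP) = 27 / 50 = 27/50.

27/50


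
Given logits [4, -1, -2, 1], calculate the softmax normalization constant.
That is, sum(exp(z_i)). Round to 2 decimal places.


Denom = e^4=54.5982 + e^-1=0.3679 + e^-2=0.1353 + e^1=2.7183. Sum = 57.8197, which rounds to 57.82.

57.82


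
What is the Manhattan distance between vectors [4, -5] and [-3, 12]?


d = sum of absolute differences: |4--3|=7 + |-5-12|=17 = 24.

24


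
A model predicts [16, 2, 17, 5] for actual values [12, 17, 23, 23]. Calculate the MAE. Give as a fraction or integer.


MAE = (1/4) * (|12-16|=4 + |17-2|=15 + |23-17|=6 + |23-5|=18). Sum = 43. MAE = 43/4.

43/4


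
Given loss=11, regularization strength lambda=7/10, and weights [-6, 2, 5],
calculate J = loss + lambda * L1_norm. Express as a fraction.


L1 norm = sum(|w|) = 13. J = 11 + 7/10 * 13 = 201/10.

201/10


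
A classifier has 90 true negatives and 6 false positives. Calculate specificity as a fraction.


Specificity = TN / (TN + FP) = 90 / 96 = 15/16.

15/16


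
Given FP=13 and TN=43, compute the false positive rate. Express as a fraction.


FPR = FP / (FP + TN) = 13 / 56 = 13/56.

13/56


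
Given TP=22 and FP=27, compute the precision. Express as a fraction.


Precision = TP / (TP + FP) = 22 / 49 = 22/49.

22/49


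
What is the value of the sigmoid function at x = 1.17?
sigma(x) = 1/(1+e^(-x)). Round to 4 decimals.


sigma(1.17) = 1/(1+e^(-1.17)) = 1/(1+0.310367) = 1/1.310367 = 0.7631.

0.7631


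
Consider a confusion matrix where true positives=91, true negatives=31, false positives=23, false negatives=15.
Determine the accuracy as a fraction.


Accuracy = (TP + TN) / (TP + TN + FP + FN) = (91 + 31) / 160 = 61/80.

61/80


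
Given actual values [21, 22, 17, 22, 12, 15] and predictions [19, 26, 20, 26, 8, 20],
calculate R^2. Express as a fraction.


Mean(y) = 109/6. SS_res = 86. SS_tot = 521/6. R^2 = 1 - 86/(521/6) = 5/521.

5/521


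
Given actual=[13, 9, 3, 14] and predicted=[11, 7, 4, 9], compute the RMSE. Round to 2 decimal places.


MSE = 8.5000. RMSE = sqrt(8.5000) = 2.92.

2.92


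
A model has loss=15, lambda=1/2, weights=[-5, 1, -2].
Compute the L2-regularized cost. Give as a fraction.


L2 sq norm = sum(w^2) = 30. J = 15 + 1/2 * 30 = 30.

30


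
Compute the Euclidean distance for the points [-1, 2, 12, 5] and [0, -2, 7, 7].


d = sqrt(sum of squared differences). (-1-0)^2=1, (2--2)^2=16, (12-7)^2=25, (5-7)^2=4. Sum = 46.

sqrt(46)


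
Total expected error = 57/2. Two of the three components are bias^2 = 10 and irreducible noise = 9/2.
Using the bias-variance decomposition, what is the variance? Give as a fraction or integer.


Total error = bias^2 + variance + irreducible noise. So variance = 57/2 - 10 - 9/2 = 14.

14


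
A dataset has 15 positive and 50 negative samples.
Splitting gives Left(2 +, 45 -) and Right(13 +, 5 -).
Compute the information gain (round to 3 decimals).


H(parent) = 0.7793. H(left) = 0.2539, H(right) = 0.8524. Weighted = (47/65)*0.2539 + (18/65)*0.8524 = 0.4196. IG = 0.7793 - 0.4196 = 0.3597, which rounds to 0.360.

0.360


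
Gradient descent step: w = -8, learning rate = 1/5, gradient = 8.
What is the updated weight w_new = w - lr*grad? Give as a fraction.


w_new = -8 - 1/5 * 8 = -8 - 8/5 = -48/5.

-48/5


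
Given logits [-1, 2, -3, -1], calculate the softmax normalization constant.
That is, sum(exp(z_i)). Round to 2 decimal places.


Denom = e^-1=0.3679 + e^2=7.3891 + e^-3=0.0498 + e^-1=0.3679. Sum = 8.1747, which rounds to 8.17.

8.17


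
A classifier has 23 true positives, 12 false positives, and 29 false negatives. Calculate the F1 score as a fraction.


Precision = 23/35 = 23/35. Recall = 23/52 = 23/52. F1 = 2*P*R/(P+R) = 46/87.

46/87


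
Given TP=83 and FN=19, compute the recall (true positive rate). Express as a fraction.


Recall = TP / (TP + FN) = 83 / 102 = 83/102.

83/102


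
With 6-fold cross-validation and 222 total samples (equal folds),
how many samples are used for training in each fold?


Each validation fold has 222/6 = 37 samples. Training set = 222 - 37 = 185.

185


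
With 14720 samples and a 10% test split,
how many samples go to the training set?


Test set = 14720 * 10% = 1472. Training set = 14720 - 1472 = 13248.

13248


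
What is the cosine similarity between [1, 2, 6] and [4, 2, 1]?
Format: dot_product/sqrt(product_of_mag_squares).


dot = 14. |a|^2 = 41, |b|^2 = 21. cos = 14/sqrt(861).

14/sqrt(861)


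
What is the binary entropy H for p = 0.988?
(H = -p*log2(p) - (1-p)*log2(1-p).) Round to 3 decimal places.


H = -0.988*log2(0.988) - 0.012*log2(0.012) = 0.094.

0.094


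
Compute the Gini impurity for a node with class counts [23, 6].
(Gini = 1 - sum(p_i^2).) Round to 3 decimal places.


Total = 29. Proportions: 23/29, 6/29. sum(p_i^2) = 0.6718. Gini = 1 - 0.6718 = 0.3282, which rounds to 0.328.

0.328


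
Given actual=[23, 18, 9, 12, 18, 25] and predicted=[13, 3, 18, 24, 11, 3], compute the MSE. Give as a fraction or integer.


MSE = (1/6) * ((23-13)^2=100 + (18-3)^2=225 + (9-18)^2=81 + (12-24)^2=144 + (18-11)^2=49 + (25-3)^2=484). Sum = 1083. MSE = 361/2.

361/2


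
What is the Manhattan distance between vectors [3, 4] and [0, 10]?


d = sum of absolute differences: |3-0|=3 + |4-10|=6 = 9.

9


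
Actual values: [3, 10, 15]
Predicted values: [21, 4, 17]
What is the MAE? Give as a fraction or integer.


MAE = (1/3) * (|3-21|=18 + |10-4|=6 + |15-17|=2). Sum = 26. MAE = 26/3.

26/3


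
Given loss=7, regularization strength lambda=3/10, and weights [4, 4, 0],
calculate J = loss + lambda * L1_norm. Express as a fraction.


L1 norm = sum(|w|) = 8. J = 7 + 3/10 * 8 = 47/5.

47/5


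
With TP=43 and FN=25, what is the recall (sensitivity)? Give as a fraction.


Recall = TP / (TP + FN) = 43 / 68 = 43/68.

43/68


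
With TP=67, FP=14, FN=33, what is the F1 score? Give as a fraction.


Precision = 67/81 = 67/81. Recall = 67/100 = 67/100. F1 = 2*P*R/(P+R) = 134/181.

134/181


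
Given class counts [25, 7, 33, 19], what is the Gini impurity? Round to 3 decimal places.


Total = 84. Proportions: 25/84, 7/84, 33/84, 19/84. sum(p_i^2) = 0.3010. Gini = 1 - 0.3010 = 0.6990, which rounds to 0.699.

0.699


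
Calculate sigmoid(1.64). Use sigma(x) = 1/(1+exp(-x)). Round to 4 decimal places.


sigma(1.64) = 1/(1+e^(-1.64)) = 1/(1+0.193980) = 1/1.193980 = 0.8375.

0.8375


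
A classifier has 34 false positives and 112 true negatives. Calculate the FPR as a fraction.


FPR = FP / (FP + TN) = 34 / 146 = 17/73.

17/73


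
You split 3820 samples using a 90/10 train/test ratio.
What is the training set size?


Test set = 3820 * 10% = 382. Training set = 3820 - 382 = 3438.

3438


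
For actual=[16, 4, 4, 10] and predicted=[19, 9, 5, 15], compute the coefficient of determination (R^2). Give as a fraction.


Mean(y) = 17/2. SS_res = 60. SS_tot = 99. R^2 = 1 - 60/(99) = 13/33.

13/33


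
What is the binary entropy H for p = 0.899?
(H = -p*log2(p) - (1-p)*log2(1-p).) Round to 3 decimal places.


H = -0.899*log2(0.899) - 0.101*log2(0.101) = 0.472.

0.472


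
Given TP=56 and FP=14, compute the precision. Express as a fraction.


Precision = TP / (TP + FP) = 56 / 70 = 4/5.

4/5


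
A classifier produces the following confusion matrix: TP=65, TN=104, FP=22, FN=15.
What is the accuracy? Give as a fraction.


Accuracy = (TP + TN) / (TP + TN + FP + FN) = (65 + 104) / 206 = 169/206.

169/206


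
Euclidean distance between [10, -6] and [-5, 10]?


d = sqrt(sum of squared differences). (10--5)^2=225, (-6-10)^2=256. Sum = 481.

sqrt(481)


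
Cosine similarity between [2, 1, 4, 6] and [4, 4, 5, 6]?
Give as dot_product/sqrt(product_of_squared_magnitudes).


dot = 68. |a|^2 = 57, |b|^2 = 93. cos = 68/sqrt(5301).

68/sqrt(5301)


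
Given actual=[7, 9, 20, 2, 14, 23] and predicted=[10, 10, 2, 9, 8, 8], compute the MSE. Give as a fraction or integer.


MSE = (1/6) * ((7-10)^2=9 + (9-10)^2=1 + (20-2)^2=324 + (2-9)^2=49 + (14-8)^2=36 + (23-8)^2=225). Sum = 644. MSE = 322/3.

322/3


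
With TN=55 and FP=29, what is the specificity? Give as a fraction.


Specificity = TN / (TN + FP) = 55 / 84 = 55/84.

55/84


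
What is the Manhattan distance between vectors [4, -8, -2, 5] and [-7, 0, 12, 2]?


d = sum of absolute differences: |4--7|=11 + |-8-0|=8 + |-2-12|=14 + |5-2|=3 = 36.

36


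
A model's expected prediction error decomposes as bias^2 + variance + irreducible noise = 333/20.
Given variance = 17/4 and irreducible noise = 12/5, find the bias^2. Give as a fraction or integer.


Total error = bias^2 + variance + irreducible noise. So bias^2 = 333/20 - 17/4 - 12/5 = 10.

10


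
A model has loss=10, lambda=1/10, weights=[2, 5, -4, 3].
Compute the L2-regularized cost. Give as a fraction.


L2 sq norm = sum(w^2) = 54. J = 10 + 1/10 * 54 = 77/5.

77/5


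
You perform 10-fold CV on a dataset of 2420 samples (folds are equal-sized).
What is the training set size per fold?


Each validation fold has 2420/10 = 242 samples. Training set = 2420 - 242 = 2178.

2178


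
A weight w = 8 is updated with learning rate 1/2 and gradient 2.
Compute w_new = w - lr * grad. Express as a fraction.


w_new = 8 - 1/2 * 2 = 8 - 1 = 7.

7


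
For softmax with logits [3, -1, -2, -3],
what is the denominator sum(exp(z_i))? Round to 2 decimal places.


Denom = e^3=20.0855 + e^-1=0.3679 + e^-2=0.1353 + e^-3=0.0498. Sum = 20.6385, which rounds to 20.64.

20.64


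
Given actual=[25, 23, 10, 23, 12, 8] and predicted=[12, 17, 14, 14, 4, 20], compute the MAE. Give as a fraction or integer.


MAE = (1/6) * (|25-12|=13 + |23-17|=6 + |10-14|=4 + |23-14|=9 + |12-4|=8 + |8-20|=12). Sum = 52. MAE = 26/3.

26/3


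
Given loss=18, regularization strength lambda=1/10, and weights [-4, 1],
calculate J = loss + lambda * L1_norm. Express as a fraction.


L1 norm = sum(|w|) = 5. J = 18 + 1/10 * 5 = 37/2.

37/2


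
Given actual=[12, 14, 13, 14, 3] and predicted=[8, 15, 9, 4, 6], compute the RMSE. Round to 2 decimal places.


MSE = 28.4000. RMSE = sqrt(28.4000) = 5.33.

5.33


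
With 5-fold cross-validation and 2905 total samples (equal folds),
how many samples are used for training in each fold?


Each validation fold has 2905/5 = 581 samples. Training set = 2905 - 581 = 2324.

2324


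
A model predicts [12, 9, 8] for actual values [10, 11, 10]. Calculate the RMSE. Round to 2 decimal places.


MSE = 4.0000. RMSE = sqrt(4.0000) = 2.00.

2.00


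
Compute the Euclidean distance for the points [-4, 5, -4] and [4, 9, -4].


d = sqrt(sum of squared differences). (-4-4)^2=64, (5-9)^2=16, (-4--4)^2=0. Sum = 80.

sqrt(80)


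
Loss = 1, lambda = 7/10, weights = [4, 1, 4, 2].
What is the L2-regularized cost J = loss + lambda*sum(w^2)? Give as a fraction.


L2 sq norm = sum(w^2) = 37. J = 1 + 7/10 * 37 = 269/10.

269/10


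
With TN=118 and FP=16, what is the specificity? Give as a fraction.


Specificity = TN / (TN + FP) = 118 / 134 = 59/67.

59/67


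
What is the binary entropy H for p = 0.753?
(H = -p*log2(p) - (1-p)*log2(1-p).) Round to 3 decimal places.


H = -0.753*log2(0.753) - 0.247*log2(0.247) = 0.806.

0.806


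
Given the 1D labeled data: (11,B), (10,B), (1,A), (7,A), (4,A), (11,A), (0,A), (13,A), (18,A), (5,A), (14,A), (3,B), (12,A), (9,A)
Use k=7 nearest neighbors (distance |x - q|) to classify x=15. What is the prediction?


Distances: |11-15|=4, |10-15|=5, |1-15|=14, |7-15|=8, |4-15|=11, |11-15|=4, |0-15|=15, |13-15|=2, |18-15|=3, |5-15|=10, |14-15|=1, |3-15|=12, |12-15|=3, |9-15|=6. 7 nearest: (14,A), (13,A), (18,A), (12,A), (11,A), (11,B), (10,B). Counts: {'A': 5, 'B': 2}. Majority class: A.

A


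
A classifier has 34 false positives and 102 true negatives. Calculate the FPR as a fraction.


FPR = FP / (FP + TN) = 34 / 136 = 1/4.

1/4


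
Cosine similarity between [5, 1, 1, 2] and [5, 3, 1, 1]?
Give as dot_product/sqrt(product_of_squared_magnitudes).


dot = 31. |a|^2 = 31, |b|^2 = 36. cos = 31/sqrt(1116).

31/sqrt(1116)


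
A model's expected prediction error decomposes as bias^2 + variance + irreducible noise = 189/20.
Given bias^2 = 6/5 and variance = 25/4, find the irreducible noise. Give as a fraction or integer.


Total error = bias^2 + variance + irreducible noise. So irreducible noise = 189/20 - 6/5 - 25/4 = 2.

2


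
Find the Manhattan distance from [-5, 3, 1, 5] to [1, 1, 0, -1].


d = sum of absolute differences: |-5-1|=6 + |3-1|=2 + |1-0|=1 + |5--1|=6 = 15.

15


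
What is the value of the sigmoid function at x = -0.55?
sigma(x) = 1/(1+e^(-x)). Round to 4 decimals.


sigma(-0.55) = 1/(1+e^(0.55)) = 1/(1+1.733253) = 1/2.733253 = 0.3659.

0.3659


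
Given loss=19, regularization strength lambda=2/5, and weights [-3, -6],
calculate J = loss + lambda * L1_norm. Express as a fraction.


L1 norm = sum(|w|) = 9. J = 19 + 2/5 * 9 = 113/5.

113/5


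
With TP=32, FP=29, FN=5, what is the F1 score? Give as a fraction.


Precision = 32/61 = 32/61. Recall = 32/37 = 32/37. F1 = 2*P*R/(P+R) = 32/49.

32/49


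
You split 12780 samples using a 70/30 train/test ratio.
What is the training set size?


Test set = 12780 * 30% = 3834. Training set = 12780 - 3834 = 8946.

8946


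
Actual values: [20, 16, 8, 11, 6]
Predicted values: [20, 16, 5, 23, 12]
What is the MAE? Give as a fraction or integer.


MAE = (1/5) * (|20-20|=0 + |16-16|=0 + |8-5|=3 + |11-23|=12 + |6-12|=6). Sum = 21. MAE = 21/5.

21/5


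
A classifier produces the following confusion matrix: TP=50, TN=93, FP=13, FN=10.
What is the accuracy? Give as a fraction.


Accuracy = (TP + TN) / (TP + TN + FP + FN) = (50 + 93) / 166 = 143/166.

143/166


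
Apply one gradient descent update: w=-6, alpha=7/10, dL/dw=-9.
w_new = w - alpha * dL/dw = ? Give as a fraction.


w_new = -6 - 7/10 * -9 = -6 - -63/10 = 3/10.

3/10


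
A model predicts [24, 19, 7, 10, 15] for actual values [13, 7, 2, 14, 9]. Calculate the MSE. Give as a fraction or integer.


MSE = (1/5) * ((13-24)^2=121 + (7-19)^2=144 + (2-7)^2=25 + (14-10)^2=16 + (9-15)^2=36). Sum = 342. MSE = 342/5.

342/5


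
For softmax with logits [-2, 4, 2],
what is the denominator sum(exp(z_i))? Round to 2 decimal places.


Denom = e^-2=0.1353 + e^4=54.5982 + e^2=7.3891. Sum = 62.1226, which rounds to 62.12.

62.12


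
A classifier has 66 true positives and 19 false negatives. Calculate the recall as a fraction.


Recall = TP / (TP + FN) = 66 / 85 = 66/85.

66/85


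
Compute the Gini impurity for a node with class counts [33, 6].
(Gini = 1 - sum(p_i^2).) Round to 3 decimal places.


Total = 39. Proportions: 33/39, 6/39. sum(p_i^2) = 0.7396. Gini = 1 - 0.7396 = 0.2604, which rounds to 0.260.

0.260


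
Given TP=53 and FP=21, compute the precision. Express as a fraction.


Precision = TP / (TP + FP) = 53 / 74 = 53/74.

53/74


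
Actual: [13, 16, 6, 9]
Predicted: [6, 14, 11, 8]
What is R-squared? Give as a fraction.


Mean(y) = 11. SS_res = 79. SS_tot = 58. R^2 = 1 - 79/(58) = -21/58.

-21/58


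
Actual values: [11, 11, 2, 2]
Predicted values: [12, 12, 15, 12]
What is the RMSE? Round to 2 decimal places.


MSE = 67.7500. RMSE = sqrt(67.7500) = 8.23.

8.23


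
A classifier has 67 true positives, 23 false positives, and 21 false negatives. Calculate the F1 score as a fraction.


Precision = 67/90 = 67/90. Recall = 67/88 = 67/88. F1 = 2*P*R/(P+R) = 67/89.

67/89


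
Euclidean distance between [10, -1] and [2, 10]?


d = sqrt(sum of squared differences). (10-2)^2=64, (-1-10)^2=121. Sum = 185.

sqrt(185)


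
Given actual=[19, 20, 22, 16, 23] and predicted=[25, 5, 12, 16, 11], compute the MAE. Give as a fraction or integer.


MAE = (1/5) * (|19-25|=6 + |20-5|=15 + |22-12|=10 + |16-16|=0 + |23-11|=12). Sum = 43. MAE = 43/5.

43/5


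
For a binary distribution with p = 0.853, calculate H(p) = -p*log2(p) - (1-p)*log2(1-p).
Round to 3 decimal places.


H = -0.853*log2(0.853) - 0.147*log2(0.147) = 0.602.

0.602


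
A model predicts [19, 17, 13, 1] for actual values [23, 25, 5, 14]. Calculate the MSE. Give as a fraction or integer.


MSE = (1/4) * ((23-19)^2=16 + (25-17)^2=64 + (5-13)^2=64 + (14-1)^2=169). Sum = 313. MSE = 313/4.

313/4


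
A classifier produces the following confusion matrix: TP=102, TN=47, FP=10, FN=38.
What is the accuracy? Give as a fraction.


Accuracy = (TP + TN) / (TP + TN + FP + FN) = (102 + 47) / 197 = 149/197.

149/197


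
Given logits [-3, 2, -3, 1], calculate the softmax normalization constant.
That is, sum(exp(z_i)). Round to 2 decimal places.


Denom = e^-3=0.0498 + e^2=7.3891 + e^-3=0.0498 + e^1=2.7183. Sum = 10.2070, which rounds to 10.21.

10.21


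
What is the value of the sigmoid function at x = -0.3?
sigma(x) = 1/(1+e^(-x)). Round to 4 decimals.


sigma(-0.3) = 1/(1+e^(0.3)) = 1/(1+1.349859) = 1/2.349859 = 0.4256.

0.4256


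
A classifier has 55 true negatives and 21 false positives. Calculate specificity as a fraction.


Specificity = TN / (TN + FP) = 55 / 76 = 55/76.

55/76


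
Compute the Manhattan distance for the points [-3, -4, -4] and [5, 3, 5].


d = sum of absolute differences: |-3-5|=8 + |-4-3|=7 + |-4-5|=9 = 24.

24


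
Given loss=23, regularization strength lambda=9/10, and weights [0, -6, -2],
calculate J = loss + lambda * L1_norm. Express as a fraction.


L1 norm = sum(|w|) = 8. J = 23 + 9/10 * 8 = 151/5.

151/5


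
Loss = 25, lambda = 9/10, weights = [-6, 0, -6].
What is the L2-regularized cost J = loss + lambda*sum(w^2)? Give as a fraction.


L2 sq norm = sum(w^2) = 72. J = 25 + 9/10 * 72 = 449/5.

449/5


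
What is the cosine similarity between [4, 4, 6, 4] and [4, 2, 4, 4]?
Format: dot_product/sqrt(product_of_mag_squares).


dot = 64. |a|^2 = 84, |b|^2 = 52. cos = 64/sqrt(4368).

64/sqrt(4368)


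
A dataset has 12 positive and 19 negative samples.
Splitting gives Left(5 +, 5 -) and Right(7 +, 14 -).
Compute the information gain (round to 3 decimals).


H(parent) = 0.9629. H(left) = 1.0000, H(right) = 0.9183. Weighted = (10/31)*1.0000 + (21/31)*0.9183 = 0.9447. IG = 0.9629 - 0.9447 = 0.0182, which rounds to 0.018.

0.018


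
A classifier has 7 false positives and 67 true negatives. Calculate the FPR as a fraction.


FPR = FP / (FP + TN) = 7 / 74 = 7/74.

7/74


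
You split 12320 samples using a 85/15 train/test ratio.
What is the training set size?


Test set = 12320 * 15% = 1848. Training set = 12320 - 1848 = 10472.

10472


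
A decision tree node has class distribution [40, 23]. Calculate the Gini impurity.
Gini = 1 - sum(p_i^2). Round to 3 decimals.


Total = 63. Proportions: 40/63, 23/63. sum(p_i^2) = 0.5364. Gini = 1 - 0.5364 = 0.4636, which rounds to 0.464.

0.464


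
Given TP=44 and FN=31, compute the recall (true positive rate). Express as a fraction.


Recall = TP / (TP + FN) = 44 / 75 = 44/75.

44/75


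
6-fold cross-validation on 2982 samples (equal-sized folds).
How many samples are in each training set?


Each validation fold has 2982/6 = 497 samples. Training set = 2982 - 497 = 2485.

2485


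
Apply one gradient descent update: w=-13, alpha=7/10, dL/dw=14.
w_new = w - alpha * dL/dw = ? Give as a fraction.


w_new = -13 - 7/10 * 14 = -13 - 49/5 = -114/5.

-114/5


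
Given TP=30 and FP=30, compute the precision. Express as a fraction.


Precision = TP / (TP + FP) = 30 / 60 = 1/2.

1/2


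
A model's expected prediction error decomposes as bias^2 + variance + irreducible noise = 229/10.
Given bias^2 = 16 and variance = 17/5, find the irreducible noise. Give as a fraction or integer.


Total error = bias^2 + variance + irreducible noise. So irreducible noise = 229/10 - 16 - 17/5 = 7/2.

7/2


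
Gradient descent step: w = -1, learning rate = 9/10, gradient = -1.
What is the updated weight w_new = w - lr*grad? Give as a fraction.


w_new = -1 - 9/10 * -1 = -1 - -9/10 = -1/10.

-1/10


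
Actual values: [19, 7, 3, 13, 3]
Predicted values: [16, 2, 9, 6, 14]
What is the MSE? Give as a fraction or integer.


MSE = (1/5) * ((19-16)^2=9 + (7-2)^2=25 + (3-9)^2=36 + (13-6)^2=49 + (3-14)^2=121). Sum = 240. MSE = 48.

48


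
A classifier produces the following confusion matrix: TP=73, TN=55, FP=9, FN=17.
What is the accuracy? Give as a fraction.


Accuracy = (TP + TN) / (TP + TN + FP + FN) = (73 + 55) / 154 = 64/77.

64/77


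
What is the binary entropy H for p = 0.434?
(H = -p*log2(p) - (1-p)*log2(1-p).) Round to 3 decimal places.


H = -0.434*log2(0.434) - 0.566*log2(0.566) = 0.987.

0.987


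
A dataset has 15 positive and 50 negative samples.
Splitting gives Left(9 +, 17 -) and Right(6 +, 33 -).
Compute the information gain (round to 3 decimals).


H(parent) = 0.7793. H(left) = 0.9306, H(right) = 0.6194. Weighted = (26/65)*0.9306 + (39/65)*0.6194 = 0.7439. IG = 0.7793 - 0.7439 = 0.0354, which rounds to 0.035.

0.035


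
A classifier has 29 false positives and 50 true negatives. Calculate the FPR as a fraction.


FPR = FP / (FP + TN) = 29 / 79 = 29/79.

29/79


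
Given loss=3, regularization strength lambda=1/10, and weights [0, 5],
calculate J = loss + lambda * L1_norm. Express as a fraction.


L1 norm = sum(|w|) = 5. J = 3 + 1/10 * 5 = 7/2.

7/2


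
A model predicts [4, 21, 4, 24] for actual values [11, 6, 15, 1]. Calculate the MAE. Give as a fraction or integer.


MAE = (1/4) * (|11-4|=7 + |6-21|=15 + |15-4|=11 + |1-24|=23). Sum = 56. MAE = 14.

14


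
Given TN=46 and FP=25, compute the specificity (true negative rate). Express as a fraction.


Specificity = TN / (TN + FP) = 46 / 71 = 46/71.

46/71


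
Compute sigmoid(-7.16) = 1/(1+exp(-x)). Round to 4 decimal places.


sigma(-7.16) = 1/(1+e^(7.16)) = 1/(1+1286.910933) = 1/1287.910933 = 0.0008.

0.0008


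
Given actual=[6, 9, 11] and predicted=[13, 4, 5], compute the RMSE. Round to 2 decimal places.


MSE = 36.6667. RMSE = sqrt(36.6667) = 6.06.

6.06


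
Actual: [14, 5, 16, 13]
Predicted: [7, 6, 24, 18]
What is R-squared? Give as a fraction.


Mean(y) = 12. SS_res = 139. SS_tot = 70. R^2 = 1 - 139/(70) = -69/70.

-69/70


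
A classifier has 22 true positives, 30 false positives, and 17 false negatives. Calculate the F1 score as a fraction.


Precision = 22/52 = 11/26. Recall = 22/39 = 22/39. F1 = 2*P*R/(P+R) = 44/91.

44/91


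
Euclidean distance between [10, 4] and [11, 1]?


d = sqrt(sum of squared differences). (10-11)^2=1, (4-1)^2=9. Sum = 10.

sqrt(10)


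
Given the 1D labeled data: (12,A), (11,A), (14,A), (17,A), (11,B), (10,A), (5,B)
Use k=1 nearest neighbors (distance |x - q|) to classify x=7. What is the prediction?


Distances: |12-7|=5, |11-7|=4, |14-7|=7, |17-7|=10, |11-7|=4, |10-7|=3, |5-7|=2. 1 nearest: (5,B). Counts: {'B': 1}. Majority class: B.

B


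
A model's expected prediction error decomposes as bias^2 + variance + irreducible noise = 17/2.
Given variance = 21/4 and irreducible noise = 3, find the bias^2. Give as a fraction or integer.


Total error = bias^2 + variance + irreducible noise. So bias^2 = 17/2 - 21/4 - 3 = 1/4.

1/4


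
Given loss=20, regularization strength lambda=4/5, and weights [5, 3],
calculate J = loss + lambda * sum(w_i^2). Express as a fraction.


L2 sq norm = sum(w^2) = 34. J = 20 + 4/5 * 34 = 236/5.

236/5


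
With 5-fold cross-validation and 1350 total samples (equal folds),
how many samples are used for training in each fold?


Each validation fold has 1350/5 = 270 samples. Training set = 1350 - 270 = 1080.

1080


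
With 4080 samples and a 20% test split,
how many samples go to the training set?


Test set = 4080 * 20% = 816. Training set = 4080 - 816 = 3264.

3264


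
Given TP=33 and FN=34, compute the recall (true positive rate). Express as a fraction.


Recall = TP / (TP + FN) = 33 / 67 = 33/67.

33/67


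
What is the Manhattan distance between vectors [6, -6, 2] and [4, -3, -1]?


d = sum of absolute differences: |6-4|=2 + |-6--3|=3 + |2--1|=3 = 8.

8


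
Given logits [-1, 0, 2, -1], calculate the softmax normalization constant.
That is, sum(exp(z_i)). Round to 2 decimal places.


Denom = e^-1=0.3679 + e^0=1.0000 + e^2=7.3891 + e^-1=0.3679. Sum = 9.1249, which rounds to 9.12.

9.12


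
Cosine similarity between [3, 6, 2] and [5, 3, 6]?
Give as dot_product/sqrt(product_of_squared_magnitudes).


dot = 45. |a|^2 = 49, |b|^2 = 70. cos = 45/sqrt(3430).

45/sqrt(3430)


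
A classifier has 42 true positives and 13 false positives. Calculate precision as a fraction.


Precision = TP / (TP + FP) = 42 / 55 = 42/55.

42/55


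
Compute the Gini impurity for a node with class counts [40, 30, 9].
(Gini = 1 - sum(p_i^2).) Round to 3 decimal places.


Total = 79. Proportions: 40/79, 30/79, 9/79. sum(p_i^2) = 0.4136. Gini = 1 - 0.4136 = 0.5864, which rounds to 0.586.

0.586


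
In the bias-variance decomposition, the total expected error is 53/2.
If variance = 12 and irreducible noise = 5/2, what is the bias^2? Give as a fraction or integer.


Total error = bias^2 + variance + irreducible noise. So bias^2 = 53/2 - 12 - 5/2 = 12.

12


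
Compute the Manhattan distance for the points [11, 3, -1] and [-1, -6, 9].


d = sum of absolute differences: |11--1|=12 + |3--6|=9 + |-1-9|=10 = 31.

31


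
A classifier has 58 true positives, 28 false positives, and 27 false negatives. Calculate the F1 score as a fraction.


Precision = 58/86 = 29/43. Recall = 58/85 = 58/85. F1 = 2*P*R/(P+R) = 116/171.

116/171


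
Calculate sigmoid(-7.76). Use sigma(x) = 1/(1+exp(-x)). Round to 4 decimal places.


sigma(-7.76) = 1/(1+e^(7.76)) = 1/(1+2344.904605) = 1/2345.904605 = 0.0004.

0.0004


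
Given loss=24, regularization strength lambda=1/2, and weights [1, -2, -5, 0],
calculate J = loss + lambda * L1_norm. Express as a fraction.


L1 norm = sum(|w|) = 8. J = 24 + 1/2 * 8 = 28.

28


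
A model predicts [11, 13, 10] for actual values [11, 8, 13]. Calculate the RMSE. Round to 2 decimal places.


MSE = 11.3333. RMSE = sqrt(11.3333) = 3.37.

3.37


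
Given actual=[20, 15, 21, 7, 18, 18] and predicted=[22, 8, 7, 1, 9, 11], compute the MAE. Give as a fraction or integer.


MAE = (1/6) * (|20-22|=2 + |15-8|=7 + |21-7|=14 + |7-1|=6 + |18-9|=9 + |18-11|=7). Sum = 45. MAE = 15/2.

15/2


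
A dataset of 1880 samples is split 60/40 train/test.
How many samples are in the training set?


Test set = 1880 * 40% = 752. Training set = 1880 - 752 = 1128.

1128


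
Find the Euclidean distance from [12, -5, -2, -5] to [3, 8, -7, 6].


d = sqrt(sum of squared differences). (12-3)^2=81, (-5-8)^2=169, (-2--7)^2=25, (-5-6)^2=121. Sum = 396.

sqrt(396)


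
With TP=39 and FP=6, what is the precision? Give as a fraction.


Precision = TP / (TP + FP) = 39 / 45 = 13/15.

13/15


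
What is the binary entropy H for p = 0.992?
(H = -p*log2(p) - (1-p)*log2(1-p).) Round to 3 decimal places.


H = -0.992*log2(0.992) - 0.008*log2(0.008) = 0.067.

0.067


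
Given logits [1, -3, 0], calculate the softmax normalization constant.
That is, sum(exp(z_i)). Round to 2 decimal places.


Denom = e^1=2.7183 + e^-3=0.0498 + e^0=1.0000. Sum = 3.7681, which rounds to 3.77.

3.77


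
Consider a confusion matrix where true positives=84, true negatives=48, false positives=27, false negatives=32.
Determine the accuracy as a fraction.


Accuracy = (TP + TN) / (TP + TN + FP + FN) = (84 + 48) / 191 = 132/191.

132/191


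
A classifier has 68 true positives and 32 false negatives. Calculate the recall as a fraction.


Recall = TP / (TP + FN) = 68 / 100 = 17/25.

17/25
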